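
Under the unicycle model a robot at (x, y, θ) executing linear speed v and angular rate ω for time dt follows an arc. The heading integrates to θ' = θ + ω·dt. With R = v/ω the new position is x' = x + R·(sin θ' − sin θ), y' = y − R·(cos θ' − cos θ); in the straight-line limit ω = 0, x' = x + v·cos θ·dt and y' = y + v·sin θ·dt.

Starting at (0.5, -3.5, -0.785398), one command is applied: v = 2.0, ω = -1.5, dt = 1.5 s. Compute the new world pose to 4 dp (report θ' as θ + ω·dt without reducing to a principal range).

θ' = -0.7854 + -1.5·1.5 = -3.0354
R = v/ω = 2.0/-1.5 = -1.3333
x' = 0.5 + -1.3333·(sin -3.0354 − sin -0.7854) = -0.3015
y' = -3.5 − -1.3333·(cos -3.0354 − cos -0.7854) = -5.7686

(-0.3015, -5.7686, -3.0354)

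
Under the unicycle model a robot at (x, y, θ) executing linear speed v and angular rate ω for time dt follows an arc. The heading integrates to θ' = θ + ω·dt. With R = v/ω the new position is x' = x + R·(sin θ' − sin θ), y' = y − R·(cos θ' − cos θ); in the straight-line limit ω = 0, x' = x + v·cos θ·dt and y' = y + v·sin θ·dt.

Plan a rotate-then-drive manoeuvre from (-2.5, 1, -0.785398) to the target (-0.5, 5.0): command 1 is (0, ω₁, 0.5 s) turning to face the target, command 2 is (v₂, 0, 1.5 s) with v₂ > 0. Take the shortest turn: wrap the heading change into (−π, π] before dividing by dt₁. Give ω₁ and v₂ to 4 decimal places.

heading to target = atan2(5−1, -0.5−-2.5) = 1.1071
Δθ = wrap(1.1071 − -0.7854) = 1.8925; ω₁ = Δθ/dt₁ = 3.7851
distance = √((-0.5−-2.5)² + (5−1)²) = 4.4721; v₂ = distance/dt₂ = 2.9814

ω₁ = 3.7851, v₂ = 2.9814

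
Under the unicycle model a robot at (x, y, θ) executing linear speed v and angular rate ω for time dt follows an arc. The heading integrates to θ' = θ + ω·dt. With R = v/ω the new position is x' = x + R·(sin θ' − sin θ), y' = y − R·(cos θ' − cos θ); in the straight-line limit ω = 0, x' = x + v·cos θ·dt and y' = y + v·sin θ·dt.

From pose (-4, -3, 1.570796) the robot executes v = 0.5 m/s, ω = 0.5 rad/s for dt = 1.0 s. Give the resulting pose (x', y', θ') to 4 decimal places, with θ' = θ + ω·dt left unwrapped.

θ' = 1.5708 + 0.5·1.0 = 2.0708
R = v/ω = 0.5/0.5 = 1.0000
x' = -4 + 1.0000·(sin 2.0708 − sin 1.5708) = -4.1224
y' = -3 − 1.0000·(cos 2.0708 − cos 1.5708) = -2.5206

(-4.1224, -2.5206, 2.0708)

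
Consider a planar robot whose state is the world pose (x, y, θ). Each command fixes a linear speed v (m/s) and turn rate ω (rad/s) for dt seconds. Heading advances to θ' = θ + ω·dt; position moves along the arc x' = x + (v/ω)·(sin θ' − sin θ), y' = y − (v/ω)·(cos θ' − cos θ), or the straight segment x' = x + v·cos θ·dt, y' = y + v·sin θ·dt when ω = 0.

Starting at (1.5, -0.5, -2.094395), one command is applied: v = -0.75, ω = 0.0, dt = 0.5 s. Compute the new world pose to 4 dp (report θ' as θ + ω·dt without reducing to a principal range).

(1.6875, -0.1752, -2.0944)

θ' = -2.0944 + 0.0·0.5 = -2.0944
ω = 0 → straight: x' = 1.5 + -0.75·cos(-2.0944)·0.5 = 1.6875
y' = -0.5 + -0.75·sin(-2.0944)·0.5 = -0.1752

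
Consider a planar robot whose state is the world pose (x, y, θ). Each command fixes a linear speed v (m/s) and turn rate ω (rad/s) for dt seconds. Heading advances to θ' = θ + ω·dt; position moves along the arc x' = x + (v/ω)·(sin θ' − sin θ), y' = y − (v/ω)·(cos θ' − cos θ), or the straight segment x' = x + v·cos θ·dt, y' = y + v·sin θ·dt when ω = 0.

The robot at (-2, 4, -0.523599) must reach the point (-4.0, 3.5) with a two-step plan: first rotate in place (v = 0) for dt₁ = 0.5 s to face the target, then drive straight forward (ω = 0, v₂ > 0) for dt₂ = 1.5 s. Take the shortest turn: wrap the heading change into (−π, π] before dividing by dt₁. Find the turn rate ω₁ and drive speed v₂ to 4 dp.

heading to target = atan2(3.5−4, -4−-2) = -2.8966
Δθ = wrap(-2.8966 − -0.5236) = -2.3730; ω₁ = Δθ/dt₁ = -4.7460
distance = √((-4−-2)² + (3.5−4)²) = 2.0616; v₂ = distance/dt₂ = 1.3744

ω₁ = -4.7460, v₂ = 1.3744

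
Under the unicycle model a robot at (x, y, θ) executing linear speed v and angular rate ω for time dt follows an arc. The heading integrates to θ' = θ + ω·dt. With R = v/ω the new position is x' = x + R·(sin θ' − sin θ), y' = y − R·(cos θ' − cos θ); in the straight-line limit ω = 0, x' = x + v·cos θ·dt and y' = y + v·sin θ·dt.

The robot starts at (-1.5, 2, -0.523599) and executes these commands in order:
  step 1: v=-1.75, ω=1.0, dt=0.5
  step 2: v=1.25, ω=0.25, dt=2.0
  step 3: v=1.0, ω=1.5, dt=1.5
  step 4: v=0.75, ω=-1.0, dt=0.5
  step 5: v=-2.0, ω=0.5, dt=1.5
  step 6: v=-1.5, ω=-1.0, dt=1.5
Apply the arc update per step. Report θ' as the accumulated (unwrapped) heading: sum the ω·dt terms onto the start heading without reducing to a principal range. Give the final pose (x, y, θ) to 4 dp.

step 1: θ'=-0.0236 (R=-1.7500) → pose (-2.3337, 2.2340, -0.0236)
step 2: θ'=0.4764 (R=5.0000) → pose (0.0772, 2.7893, 0.4764)
step 3: θ'=2.7264 (R=0.6667) → pose (0.0404, 3.9918, 2.7264)
step 4: θ'=2.2264 (R=-0.7500) → pose (-0.2516, 4.2208, 2.2264)
step 5: θ'=2.9764 (R=-4.0000) → pose (2.2614, 2.7138, 2.9764)
step 6: θ'=1.4764 (R=1.5000) → pose (3.5080, 1.0929, 1.4764)

(3.5080, 1.0929, 1.4764)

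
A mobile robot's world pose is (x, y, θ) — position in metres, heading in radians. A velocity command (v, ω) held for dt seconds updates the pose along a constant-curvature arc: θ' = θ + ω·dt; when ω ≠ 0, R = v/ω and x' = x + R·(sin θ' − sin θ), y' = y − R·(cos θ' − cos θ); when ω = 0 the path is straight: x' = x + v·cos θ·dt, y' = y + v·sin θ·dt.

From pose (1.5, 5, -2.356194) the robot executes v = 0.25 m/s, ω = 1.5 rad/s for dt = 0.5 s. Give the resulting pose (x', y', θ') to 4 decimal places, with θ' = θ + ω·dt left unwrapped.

(1.4513, 4.8880, -1.6062)

θ' = -2.3562 + 1.5·0.5 = -1.6062
R = v/ω = 0.25/1.5 = 0.1667
x' = 1.5 + 0.1667·(sin -1.6062 − sin -2.3562) = 1.4513
y' = 5 − 0.1667·(cos -1.6062 − cos -2.3562) = 4.8880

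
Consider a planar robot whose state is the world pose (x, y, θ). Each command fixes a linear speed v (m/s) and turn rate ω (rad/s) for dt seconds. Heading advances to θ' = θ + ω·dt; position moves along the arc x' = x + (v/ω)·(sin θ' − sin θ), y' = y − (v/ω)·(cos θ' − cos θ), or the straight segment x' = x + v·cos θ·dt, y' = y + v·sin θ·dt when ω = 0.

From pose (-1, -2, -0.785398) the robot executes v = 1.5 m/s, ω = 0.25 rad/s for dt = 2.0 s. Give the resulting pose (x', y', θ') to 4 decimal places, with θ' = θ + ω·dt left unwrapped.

(1.5534, -3.5147, -0.2854)

θ' = -0.7854 + 0.25·2.0 = -0.2854
R = v/ω = 1.5/0.25 = 6.0000
x' = -1 + 6.0000·(sin -0.2854 − sin -0.7854) = 1.5534
y' = -2 − 6.0000·(cos -0.2854 − cos -0.7854) = -3.5147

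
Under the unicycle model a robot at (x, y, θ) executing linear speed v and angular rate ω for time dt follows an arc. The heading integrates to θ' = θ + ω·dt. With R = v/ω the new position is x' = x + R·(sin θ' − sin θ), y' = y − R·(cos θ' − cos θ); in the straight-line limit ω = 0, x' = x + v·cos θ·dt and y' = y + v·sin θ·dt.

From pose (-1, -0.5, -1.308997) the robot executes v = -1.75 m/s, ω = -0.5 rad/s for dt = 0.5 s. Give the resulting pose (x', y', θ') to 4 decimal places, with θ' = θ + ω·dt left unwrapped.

θ' = -1.3090 + -0.5·0.5 = -1.5590
R = v/ω = -1.75/-0.5 = 3.5000
x' = -1 + 3.5000·(sin -1.5590 − sin -1.3090) = -1.1190
y' = -0.5 − 3.5000·(cos -1.5590 − cos -1.3090) = 0.3646

(-1.1190, 0.3646, -1.5590)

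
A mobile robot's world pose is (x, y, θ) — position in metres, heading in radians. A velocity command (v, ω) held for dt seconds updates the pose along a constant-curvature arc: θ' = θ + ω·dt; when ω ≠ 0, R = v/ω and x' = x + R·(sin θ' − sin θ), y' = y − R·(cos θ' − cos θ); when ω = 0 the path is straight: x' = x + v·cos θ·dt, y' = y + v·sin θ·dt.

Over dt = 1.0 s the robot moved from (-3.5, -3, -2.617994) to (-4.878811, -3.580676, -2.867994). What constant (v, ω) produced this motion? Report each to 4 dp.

v = 1.5000, ω = -0.2500

Δθ = -2.867994 − -2.617994 = -0.250000
ω = Δθ/dt = -0.250000/1.0 = -0.2500
R = Δx/(sin θ' − sin θ) = -6.0000
v = R·ω = -6.0000·-0.2500 = 1.5000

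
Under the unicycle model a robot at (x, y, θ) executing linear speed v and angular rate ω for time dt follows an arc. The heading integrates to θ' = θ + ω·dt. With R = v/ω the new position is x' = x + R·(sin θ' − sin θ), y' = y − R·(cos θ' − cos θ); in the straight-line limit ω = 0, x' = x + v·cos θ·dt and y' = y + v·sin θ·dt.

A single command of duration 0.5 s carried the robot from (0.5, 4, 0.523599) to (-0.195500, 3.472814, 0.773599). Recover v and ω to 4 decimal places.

Δθ = 0.773599 − 0.523599 = 0.250000
ω = Δθ/dt = 0.250000/0.5 = 0.5000
R = Δx/(sin θ' − sin θ) = -3.5000
v = R·ω = -3.5000·0.5000 = -1.7500

v = -1.7500, ω = 0.5000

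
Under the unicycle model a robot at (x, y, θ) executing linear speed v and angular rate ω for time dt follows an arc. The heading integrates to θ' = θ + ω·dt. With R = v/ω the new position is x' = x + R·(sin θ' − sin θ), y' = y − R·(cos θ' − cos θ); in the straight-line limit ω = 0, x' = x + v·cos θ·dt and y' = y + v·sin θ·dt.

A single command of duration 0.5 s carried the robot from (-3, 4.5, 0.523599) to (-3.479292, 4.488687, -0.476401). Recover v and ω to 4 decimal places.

Δθ = -0.476401 − 0.523599 = -1.000000
ω = Δθ/dt = -1.000000/0.5 = -2.0000
R = Δx/(sin θ' − sin θ) = 0.5000
v = R·ω = 0.5000·-2.0000 = -1.0000

v = -1.0000, ω = -2.0000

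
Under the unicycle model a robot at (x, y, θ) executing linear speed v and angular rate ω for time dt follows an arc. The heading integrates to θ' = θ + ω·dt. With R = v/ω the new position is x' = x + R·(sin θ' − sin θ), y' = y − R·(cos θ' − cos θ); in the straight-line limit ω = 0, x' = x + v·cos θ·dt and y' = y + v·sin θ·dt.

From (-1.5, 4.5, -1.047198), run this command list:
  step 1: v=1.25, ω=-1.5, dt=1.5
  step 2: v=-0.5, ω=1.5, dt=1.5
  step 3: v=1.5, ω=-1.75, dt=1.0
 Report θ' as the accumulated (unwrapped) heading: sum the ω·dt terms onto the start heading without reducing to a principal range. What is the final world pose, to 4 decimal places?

(-2.4634, 2.5207, -2.7972)

step 1: θ'=-3.2972 (R=-0.8333) → pose (-2.3508, 3.2601, -3.2972)
step 2: θ'=-1.0472 (R=-0.3333) → pose (-2.0105, 3.7560, -1.0472)
step 3: θ'=-2.7972 (R=-0.8571) → pose (-2.4634, 2.5207, -2.7972)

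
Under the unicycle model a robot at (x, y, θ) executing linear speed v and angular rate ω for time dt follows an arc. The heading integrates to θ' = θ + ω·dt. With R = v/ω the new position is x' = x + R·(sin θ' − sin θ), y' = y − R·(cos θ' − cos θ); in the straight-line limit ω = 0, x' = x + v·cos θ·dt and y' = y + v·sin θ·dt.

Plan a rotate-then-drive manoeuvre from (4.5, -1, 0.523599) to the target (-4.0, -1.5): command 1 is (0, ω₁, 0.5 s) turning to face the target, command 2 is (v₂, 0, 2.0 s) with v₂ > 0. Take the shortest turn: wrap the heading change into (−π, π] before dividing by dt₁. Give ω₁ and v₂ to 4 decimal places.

ω₁ = 5.3535, v₂ = 4.2573

heading to target = atan2(-1.5−-1, -4−4.5) = -3.0828
Δθ = wrap(-3.0828 − 0.5236) = 2.6767; ω₁ = Δθ/dt₁ = 5.3535
distance = √((-4−4.5)² + (-1.5−-1)²) = 8.5147; v₂ = distance/dt₂ = 4.2573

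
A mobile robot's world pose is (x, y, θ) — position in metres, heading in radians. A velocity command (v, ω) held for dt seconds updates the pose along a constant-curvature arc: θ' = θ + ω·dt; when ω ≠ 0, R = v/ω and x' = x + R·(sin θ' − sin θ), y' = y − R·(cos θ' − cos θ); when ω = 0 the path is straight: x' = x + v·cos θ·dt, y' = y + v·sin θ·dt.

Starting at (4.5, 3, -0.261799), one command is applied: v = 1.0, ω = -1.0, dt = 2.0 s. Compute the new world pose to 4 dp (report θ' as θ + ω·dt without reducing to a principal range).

(5.0118, 1.3968, -2.2618)

θ' = -0.2618 + -1.0·2.0 = -2.2618
R = v/ω = 1.0/-1.0 = -1.0000
x' = 4.5 + -1.0000·(sin -2.2618 − sin -0.2618) = 5.0118
y' = 3 − -1.0000·(cos -2.2618 − cos -0.2618) = 1.3968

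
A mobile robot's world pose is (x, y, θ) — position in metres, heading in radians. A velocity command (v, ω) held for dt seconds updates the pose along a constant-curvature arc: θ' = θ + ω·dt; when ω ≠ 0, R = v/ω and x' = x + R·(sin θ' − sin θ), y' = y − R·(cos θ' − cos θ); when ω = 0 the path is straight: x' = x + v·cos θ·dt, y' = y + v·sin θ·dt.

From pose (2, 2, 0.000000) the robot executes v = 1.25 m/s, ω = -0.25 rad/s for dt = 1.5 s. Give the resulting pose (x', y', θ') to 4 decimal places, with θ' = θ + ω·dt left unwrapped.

θ' = 0.0000 + -0.25·1.5 = -0.3750
R = v/ω = 1.25/-0.25 = -5.0000
x' = 2 + -5.0000·(sin -0.3750 − sin 0.0000) = 3.8314
y' = 2 − -5.0000·(cos -0.3750 − cos 0.0000) = 1.6525

(3.8314, 1.6525, -0.3750)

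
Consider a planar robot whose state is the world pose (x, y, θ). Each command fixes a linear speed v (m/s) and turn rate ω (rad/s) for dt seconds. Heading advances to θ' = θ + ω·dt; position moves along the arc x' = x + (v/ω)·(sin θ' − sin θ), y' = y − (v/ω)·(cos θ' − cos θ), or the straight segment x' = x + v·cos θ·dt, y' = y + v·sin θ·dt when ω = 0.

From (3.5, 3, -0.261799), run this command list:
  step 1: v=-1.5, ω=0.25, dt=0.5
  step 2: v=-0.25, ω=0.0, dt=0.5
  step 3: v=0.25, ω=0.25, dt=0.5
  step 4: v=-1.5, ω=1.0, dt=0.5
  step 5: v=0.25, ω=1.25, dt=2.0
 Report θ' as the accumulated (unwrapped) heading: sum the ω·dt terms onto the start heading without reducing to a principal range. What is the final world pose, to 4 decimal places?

step 1: θ'=-0.1368 (R=-6.0000) → pose (2.7653, 3.1484, -0.1368)
step 2: θ'=-0.1368 (straight) → pose (2.6415, 3.1654, -0.1368)
step 3: θ'=-0.0118 (R=1.0000) → pose (2.7661, 3.1562, -0.0118)
step 4: θ'=0.4882 (R=-1.5000) → pose (2.0448, 2.9810, 0.4882)
step 5: θ'=2.9882 (R=0.2000) → pose (1.9816, 3.3553, 2.9882)

(1.9816, 3.3553, 2.9882)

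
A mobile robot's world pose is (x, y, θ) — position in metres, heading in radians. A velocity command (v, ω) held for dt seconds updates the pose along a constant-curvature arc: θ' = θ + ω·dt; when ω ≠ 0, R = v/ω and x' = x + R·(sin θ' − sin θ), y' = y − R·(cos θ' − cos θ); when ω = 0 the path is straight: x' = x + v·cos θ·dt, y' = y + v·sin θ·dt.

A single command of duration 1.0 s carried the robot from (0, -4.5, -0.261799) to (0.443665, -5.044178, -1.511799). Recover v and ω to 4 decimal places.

v = 0.7500, ω = -1.2500

Δθ = -1.511799 − -0.261799 = -1.250000
ω = Δθ/dt = -1.250000/1.0 = -1.2500
R = −Δy/(cos θ' − cos θ) = -0.6000
v = R·ω = -0.6000·-1.2500 = 0.7500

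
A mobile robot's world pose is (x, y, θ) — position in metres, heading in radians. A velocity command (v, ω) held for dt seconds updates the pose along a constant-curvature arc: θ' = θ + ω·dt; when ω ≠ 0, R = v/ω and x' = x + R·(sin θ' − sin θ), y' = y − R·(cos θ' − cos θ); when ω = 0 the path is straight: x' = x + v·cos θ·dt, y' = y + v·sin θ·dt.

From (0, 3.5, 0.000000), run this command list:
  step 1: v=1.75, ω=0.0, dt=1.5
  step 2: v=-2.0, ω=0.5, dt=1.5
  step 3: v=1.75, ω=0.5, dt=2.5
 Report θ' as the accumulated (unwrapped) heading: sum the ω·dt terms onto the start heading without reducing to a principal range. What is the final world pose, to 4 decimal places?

(0.6953, 6.4442, 2.0000)

step 1: θ'=0.0000 (straight) → pose (2.6250, 3.5000, 0.0000)
step 2: θ'=0.7500 (R=-4.0000) → pose (-0.1016, 2.4268, 0.7500)
step 3: θ'=2.0000 (R=3.5000) → pose (0.6953, 6.4442, 2.0000)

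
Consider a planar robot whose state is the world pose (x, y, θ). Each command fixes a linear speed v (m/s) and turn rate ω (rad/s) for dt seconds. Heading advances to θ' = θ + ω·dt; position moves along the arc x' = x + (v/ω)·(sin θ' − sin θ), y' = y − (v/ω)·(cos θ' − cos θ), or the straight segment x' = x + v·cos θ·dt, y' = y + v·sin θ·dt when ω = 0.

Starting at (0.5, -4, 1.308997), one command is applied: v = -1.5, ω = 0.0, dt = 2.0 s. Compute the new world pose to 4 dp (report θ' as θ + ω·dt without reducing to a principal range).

(-0.2765, -6.8978, 1.3090)

θ' = 1.3090 + 0.0·2.0 = 1.3090
ω = 0 → straight: x' = 0.5 + -1.5·cos(1.3090)·2.0 = -0.2765
y' = -4 + -1.5·sin(1.3090)·2.0 = -6.8978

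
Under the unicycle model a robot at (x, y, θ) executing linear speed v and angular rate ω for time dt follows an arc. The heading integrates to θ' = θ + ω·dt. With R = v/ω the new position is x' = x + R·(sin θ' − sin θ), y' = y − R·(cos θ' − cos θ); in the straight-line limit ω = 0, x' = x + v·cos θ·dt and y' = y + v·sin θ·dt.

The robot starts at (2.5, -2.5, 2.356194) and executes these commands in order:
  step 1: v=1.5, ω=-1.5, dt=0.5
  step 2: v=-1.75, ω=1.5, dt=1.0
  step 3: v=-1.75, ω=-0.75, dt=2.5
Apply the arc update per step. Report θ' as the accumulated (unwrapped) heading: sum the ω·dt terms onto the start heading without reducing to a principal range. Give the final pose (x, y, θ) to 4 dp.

(5.4499, -6.0621, 1.2312)

step 1: θ'=1.6062 (R=-1.0000) → pose (2.2077, -1.8283, 1.6062)
step 2: θ'=3.1062 (R=-1.1667) → pose (3.3324, -2.9529, 3.1062)
step 3: θ'=1.2312 (R=2.3333) → pose (5.4499, -6.0621, 1.2312)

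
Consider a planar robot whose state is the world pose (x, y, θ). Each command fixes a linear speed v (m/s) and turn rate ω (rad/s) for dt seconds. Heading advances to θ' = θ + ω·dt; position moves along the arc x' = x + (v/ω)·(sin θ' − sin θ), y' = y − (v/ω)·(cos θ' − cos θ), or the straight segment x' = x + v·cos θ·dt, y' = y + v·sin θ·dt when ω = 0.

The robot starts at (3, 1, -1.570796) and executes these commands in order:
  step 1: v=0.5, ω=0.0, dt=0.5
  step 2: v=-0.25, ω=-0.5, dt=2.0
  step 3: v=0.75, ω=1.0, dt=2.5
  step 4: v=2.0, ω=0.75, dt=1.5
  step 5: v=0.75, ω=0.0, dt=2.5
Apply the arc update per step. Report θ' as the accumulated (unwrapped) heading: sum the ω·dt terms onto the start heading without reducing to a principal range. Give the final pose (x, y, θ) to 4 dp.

(7.0154, 2.7647, 1.0542)

step 1: θ'=-1.5708 (straight) → pose (3.0000, 0.7500, -1.5708)
step 2: θ'=-2.5708 (R=0.5000) → pose (3.2298, 1.1707, -2.5708)
step 3: θ'=-0.0708 (R=0.7500) → pose (3.5820, -0.2085, -0.0708)
step 4: θ'=1.0542 (R=2.6667) → pose (6.0893, 1.1344, 1.0542)
step 5: θ'=1.0542 (straight) → pose (7.0154, 2.7647, 1.0542)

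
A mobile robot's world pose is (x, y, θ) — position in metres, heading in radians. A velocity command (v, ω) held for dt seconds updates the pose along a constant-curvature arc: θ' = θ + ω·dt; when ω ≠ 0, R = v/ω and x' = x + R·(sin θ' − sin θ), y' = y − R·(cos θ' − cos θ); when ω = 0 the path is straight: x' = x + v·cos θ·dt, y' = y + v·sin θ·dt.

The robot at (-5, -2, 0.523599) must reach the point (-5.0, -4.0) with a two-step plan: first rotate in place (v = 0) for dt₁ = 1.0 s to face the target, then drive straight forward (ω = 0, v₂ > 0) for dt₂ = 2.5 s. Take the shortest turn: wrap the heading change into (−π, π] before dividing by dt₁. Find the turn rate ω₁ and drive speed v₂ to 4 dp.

ω₁ = -2.0944, v₂ = 0.8000

heading to target = atan2(-4−-2, -5−-5) = -1.5708
Δθ = wrap(-1.5708 − 0.5236) = -2.0944; ω₁ = Δθ/dt₁ = -2.0944
distance = √((-5−-5)² + (-4−-2)²) = 2.0000; v₂ = distance/dt₂ = 0.8000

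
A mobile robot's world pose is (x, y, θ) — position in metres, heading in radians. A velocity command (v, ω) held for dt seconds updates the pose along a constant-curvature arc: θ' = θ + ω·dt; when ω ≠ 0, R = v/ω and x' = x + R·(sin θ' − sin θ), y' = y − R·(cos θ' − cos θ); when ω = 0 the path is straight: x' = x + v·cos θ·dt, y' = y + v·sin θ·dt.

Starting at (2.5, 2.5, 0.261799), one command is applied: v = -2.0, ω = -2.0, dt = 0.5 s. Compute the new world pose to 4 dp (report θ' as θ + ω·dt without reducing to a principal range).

(1.5682, 2.7262, -0.7382)

θ' = 0.2618 + -2.0·0.5 = -0.7382
R = v/ω = -2.0/-2.0 = 1.0000
x' = 2.5 + 1.0000·(sin -0.7382 − sin 0.2618) = 1.5682
y' = 2.5 − 1.0000·(cos -0.7382 − cos 0.2618) = 2.7262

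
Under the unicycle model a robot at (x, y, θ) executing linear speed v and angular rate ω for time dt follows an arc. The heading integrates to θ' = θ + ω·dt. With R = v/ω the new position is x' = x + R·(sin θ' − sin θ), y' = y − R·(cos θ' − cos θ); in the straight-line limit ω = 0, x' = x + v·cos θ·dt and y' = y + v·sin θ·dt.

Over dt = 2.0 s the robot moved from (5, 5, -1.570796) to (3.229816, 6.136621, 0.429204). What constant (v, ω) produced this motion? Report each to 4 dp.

v = -1.2500, ω = 1.0000

Δθ = 0.429204 − -1.570796 = 2.000000
ω = Δθ/dt = 2.000000/2.0 = 1.0000
R = Δx/(sin θ' − sin θ) = -1.2500
v = R·ω = -1.2500·1.0000 = -1.2500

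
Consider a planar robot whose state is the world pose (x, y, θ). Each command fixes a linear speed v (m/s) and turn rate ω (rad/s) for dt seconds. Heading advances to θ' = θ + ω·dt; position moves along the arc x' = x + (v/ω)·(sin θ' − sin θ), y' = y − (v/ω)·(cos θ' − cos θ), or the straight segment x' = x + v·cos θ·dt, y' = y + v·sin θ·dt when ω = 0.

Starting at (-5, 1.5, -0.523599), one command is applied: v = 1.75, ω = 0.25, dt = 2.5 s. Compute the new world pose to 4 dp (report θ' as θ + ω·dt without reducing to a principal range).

θ' = -0.5236 + 0.25·2.5 = 0.1014
R = v/ω = 1.75/0.25 = 7.0000
x' = -5 + 7.0000·(sin 0.1014 − sin -0.5236) = -0.7914
y' = 1.5 − 7.0000·(cos 0.1014 − cos -0.5236) = 0.5981

(-0.7914, 0.5981, 0.1014)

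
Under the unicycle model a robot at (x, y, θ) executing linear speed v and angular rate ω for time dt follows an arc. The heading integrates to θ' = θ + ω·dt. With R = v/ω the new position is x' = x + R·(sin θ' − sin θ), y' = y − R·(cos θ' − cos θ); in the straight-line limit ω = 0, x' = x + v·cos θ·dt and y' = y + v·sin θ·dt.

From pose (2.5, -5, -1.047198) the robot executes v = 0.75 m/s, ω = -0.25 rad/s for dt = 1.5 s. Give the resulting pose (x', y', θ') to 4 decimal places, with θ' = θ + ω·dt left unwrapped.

(2.8689, -6.0558, -1.4222)

θ' = -1.0472 + -0.25·1.5 = -1.4222
R = v/ω = 0.75/-0.25 = -3.0000
x' = 2.5 + -3.0000·(sin -1.4222 − sin -1.0472) = 2.8689
y' = -5 − -3.0000·(cos -1.4222 − cos -1.0472) = -6.0558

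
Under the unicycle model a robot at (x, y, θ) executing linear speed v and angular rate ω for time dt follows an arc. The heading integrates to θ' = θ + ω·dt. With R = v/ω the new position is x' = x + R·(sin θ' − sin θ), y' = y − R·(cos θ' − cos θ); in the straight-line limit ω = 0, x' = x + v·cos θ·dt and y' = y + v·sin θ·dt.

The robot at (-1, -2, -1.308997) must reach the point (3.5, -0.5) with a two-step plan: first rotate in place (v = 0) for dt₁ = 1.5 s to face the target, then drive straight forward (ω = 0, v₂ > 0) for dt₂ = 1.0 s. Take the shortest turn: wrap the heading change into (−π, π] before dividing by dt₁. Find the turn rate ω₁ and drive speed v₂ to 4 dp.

heading to target = atan2(-0.5−-2, 3.5−-1) = 0.3218
Δθ = wrap(0.3218 − -1.3090) = 1.6307; ω₁ = Δθ/dt₁ = 1.0872
distance = √((3.5−-1)² + (-0.5−-2)²) = 4.7434; v₂ = distance/dt₂ = 4.7434

ω₁ = 1.0872, v₂ = 4.7434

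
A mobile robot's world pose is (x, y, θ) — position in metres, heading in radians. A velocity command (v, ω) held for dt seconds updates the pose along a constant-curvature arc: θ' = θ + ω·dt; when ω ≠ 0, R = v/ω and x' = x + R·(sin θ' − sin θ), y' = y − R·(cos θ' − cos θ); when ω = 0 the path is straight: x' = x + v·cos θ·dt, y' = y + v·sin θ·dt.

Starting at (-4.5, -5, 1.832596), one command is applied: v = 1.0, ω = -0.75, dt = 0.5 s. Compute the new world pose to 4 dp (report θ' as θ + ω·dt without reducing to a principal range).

θ' = 1.8326 + -0.75·0.5 = 1.4576
R = v/ω = 1.0/-0.75 = -1.3333
x' = -4.5 + -1.3333·(sin 1.4576 − sin 1.8326) = -4.5369
y' = -5 − -1.3333·(cos 1.4576 − cos 1.8326) = -4.5043

(-4.5369, -4.5043, 1.4576)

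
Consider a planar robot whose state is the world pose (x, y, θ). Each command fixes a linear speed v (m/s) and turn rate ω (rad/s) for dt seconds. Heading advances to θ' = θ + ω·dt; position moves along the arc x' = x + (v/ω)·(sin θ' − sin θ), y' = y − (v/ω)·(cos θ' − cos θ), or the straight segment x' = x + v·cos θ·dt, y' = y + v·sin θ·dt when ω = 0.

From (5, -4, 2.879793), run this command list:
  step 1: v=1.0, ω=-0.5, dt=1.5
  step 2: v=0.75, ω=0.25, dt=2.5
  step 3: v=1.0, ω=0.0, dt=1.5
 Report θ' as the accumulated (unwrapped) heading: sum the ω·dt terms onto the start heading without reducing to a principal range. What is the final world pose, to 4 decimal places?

step 1: θ'=2.1298 (R=-2.0000) → pose (3.8221, -3.1288, 2.1298)
step 2: θ'=2.7548 (R=3.0000) → pose (2.4104, -1.9415, 2.7548)
step 3: θ'=2.7548 (straight) → pose (1.0212, -1.3756, 2.7548)

(1.0212, -1.3756, 2.7548)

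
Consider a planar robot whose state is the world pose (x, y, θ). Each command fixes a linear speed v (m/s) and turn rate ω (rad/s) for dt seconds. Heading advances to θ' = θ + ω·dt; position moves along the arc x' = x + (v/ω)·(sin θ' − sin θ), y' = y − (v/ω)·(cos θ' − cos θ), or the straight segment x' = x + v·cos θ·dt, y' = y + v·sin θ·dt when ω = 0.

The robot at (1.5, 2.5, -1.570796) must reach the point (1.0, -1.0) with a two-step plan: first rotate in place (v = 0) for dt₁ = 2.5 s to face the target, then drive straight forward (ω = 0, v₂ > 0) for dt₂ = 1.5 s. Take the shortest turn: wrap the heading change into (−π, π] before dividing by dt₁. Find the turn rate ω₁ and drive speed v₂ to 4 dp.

ω₁ = -0.0568, v₂ = 2.3570

heading to target = atan2(-1−2.5, 1−1.5) = -1.7127
Δθ = wrap(-1.7127 − -1.5708) = -0.1419; ω₁ = Δθ/dt₁ = -0.0568
distance = √((1−1.5)² + (-1−2.5)²) = 3.5355; v₂ = distance/dt₂ = 2.3570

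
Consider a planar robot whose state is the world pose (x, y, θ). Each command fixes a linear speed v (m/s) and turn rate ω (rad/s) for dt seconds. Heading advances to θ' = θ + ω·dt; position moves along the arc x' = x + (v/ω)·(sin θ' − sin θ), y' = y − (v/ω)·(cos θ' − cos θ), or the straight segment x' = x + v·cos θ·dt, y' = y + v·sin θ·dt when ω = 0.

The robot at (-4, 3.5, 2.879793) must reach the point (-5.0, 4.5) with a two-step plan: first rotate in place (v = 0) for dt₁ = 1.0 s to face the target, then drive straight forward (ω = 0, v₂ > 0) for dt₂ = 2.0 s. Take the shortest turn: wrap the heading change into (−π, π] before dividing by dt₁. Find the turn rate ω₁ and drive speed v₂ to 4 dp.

ω₁ = -0.5236, v₂ = 0.7071

heading to target = atan2(4.5−3.5, -5−-4) = 2.3562
Δθ = wrap(2.3562 − 2.8798) = -0.5236; ω₁ = Δθ/dt₁ = -0.5236
distance = √((-5−-4)² + (4.5−3.5)²) = 1.4142; v₂ = distance/dt₂ = 0.7071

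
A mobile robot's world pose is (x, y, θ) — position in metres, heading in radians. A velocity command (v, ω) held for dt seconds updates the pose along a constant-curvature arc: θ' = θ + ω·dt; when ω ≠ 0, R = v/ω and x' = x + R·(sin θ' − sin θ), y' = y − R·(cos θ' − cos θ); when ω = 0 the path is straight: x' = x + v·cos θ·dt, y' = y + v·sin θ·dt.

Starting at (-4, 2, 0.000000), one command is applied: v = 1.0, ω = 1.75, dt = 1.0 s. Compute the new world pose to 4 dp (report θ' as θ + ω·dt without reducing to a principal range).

θ' = 0.0000 + 1.75·1.0 = 1.7500
R = v/ω = 1.0/1.75 = 0.5714
x' = -4 + 0.5714·(sin 1.7500 − sin 0.0000) = -3.4377
y' = 2 − 0.5714·(cos 1.7500 − cos 0.0000) = 2.6733

(-3.4377, 2.6733, 1.7500)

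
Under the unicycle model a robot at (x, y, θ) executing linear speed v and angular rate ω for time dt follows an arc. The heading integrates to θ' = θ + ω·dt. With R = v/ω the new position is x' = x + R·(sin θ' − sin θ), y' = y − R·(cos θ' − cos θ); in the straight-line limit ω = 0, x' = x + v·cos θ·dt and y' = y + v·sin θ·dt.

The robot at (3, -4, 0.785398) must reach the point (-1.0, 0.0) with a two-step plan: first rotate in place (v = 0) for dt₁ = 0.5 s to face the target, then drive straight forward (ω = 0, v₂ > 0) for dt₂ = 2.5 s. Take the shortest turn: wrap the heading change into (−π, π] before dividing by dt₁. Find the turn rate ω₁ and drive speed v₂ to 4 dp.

ω₁ = 3.1416, v₂ = 2.2627

heading to target = atan2(0−-4, -1−3) = 2.3562
Δθ = wrap(2.3562 − 0.7854) = 1.5708; ω₁ = Δθ/dt₁ = 3.1416
distance = √((-1−3)² + (0−-4)²) = 5.6569; v₂ = distance/dt₂ = 2.2627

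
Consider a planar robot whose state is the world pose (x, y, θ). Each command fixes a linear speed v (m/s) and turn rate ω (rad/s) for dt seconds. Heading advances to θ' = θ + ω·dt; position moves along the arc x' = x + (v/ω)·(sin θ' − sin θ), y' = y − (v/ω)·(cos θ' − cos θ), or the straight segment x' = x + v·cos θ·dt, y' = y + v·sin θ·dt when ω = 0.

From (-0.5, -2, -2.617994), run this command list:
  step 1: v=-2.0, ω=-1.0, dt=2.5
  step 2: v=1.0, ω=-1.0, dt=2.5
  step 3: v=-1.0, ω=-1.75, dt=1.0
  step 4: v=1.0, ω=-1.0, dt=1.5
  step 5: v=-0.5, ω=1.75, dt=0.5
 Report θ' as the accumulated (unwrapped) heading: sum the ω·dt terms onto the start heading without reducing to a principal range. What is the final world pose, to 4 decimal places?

step 1: θ'=-5.1180 (R=2.0000) → pose (2.3377, -4.5212, -5.1180)
step 2: θ'=-7.6180 (R=-1.0000) → pose (4.2289, -4.6820, -7.6180)
step 3: θ'=-9.3680 (R=0.5714) → pose (4.7520, -3.9779, -9.3680)
step 4: θ'=-10.8680 (R=-1.0000) → pose (3.7034, -3.1067, -10.8680)
step 5: θ'=-9.9930 (R=-0.2857) → pose (3.8331, -3.3112, -9.9930)

(3.8331, -3.3112, -9.9930)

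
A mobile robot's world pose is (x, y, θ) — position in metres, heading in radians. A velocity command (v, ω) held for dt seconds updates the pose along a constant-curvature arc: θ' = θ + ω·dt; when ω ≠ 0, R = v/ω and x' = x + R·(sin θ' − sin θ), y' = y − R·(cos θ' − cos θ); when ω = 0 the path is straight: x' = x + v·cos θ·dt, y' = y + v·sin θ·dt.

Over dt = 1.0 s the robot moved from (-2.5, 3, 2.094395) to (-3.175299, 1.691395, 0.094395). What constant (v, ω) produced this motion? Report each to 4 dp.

Δθ = 0.094395 − 2.094395 = -2.000000
ω = Δθ/dt = -2.000000/1.0 = -2.0000
R = −Δy/(cos θ' − cos θ) = 0.8750
v = R·ω = 0.8750·-2.0000 = -1.7500

v = -1.7500, ω = -2.0000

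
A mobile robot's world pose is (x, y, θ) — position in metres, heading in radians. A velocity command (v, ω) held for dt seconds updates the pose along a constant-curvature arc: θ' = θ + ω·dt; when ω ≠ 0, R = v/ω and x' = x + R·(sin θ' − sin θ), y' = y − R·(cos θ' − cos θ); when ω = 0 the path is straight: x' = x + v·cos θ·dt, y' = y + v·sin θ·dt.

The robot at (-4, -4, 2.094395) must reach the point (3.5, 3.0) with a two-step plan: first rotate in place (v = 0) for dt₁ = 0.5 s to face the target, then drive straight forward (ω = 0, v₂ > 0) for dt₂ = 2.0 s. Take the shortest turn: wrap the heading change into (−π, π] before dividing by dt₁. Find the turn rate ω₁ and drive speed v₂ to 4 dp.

heading to target = atan2(3−-4, 3.5−-4) = 0.7509
Δθ = wrap(0.7509 − 2.0944) = -1.3435; ω₁ = Δθ/dt₁ = -2.6869
distance = √((3.5−-4)² + (3−-4)²) = 10.2591; v₂ = distance/dt₂ = 5.1296

ω₁ = -2.6869, v₂ = 5.1296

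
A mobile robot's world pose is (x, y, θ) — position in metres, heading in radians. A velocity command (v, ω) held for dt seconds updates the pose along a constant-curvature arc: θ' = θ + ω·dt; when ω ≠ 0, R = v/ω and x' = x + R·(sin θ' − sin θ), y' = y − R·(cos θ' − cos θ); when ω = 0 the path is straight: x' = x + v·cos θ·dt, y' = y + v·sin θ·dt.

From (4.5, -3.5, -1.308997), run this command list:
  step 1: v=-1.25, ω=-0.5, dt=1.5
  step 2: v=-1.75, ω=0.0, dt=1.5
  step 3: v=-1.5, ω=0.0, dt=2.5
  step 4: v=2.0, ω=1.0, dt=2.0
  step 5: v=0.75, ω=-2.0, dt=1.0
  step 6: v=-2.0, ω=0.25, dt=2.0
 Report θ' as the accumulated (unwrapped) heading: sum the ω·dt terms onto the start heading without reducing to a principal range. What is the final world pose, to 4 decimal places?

step 1: θ'=-2.0590 (R=2.5000) → pose (4.7069, -1.6804, -2.0590)
step 2: θ'=-2.0590 (straight) → pose (5.9381, 0.6380, -2.0590)
step 3: θ'=-2.0590 (straight) → pose (7.6970, 3.9499, -2.0590)
step 4: θ'=-0.0590 (R=2.0000) → pose (9.3454, 1.0153, -0.0590)
step 5: θ'=-2.0590 (R=-0.3750) → pose (9.6545, 0.4651, -2.0590)
step 6: θ'=-1.5590 (R=-8.0000) → pose (10.5885, 4.3118, -1.5590)

(10.5885, 4.3118, -1.5590)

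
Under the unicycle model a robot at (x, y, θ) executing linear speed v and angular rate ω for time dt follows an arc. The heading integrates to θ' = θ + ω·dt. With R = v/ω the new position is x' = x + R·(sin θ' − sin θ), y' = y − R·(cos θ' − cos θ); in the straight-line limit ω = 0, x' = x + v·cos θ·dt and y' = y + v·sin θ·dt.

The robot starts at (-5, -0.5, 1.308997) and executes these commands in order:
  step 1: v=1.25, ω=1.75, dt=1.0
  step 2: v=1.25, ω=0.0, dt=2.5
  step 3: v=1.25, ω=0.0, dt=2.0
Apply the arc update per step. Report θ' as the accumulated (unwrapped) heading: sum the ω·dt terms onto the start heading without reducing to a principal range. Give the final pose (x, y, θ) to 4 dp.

(-11.2368, 0.8608, 3.0590)

step 1: θ'=3.0590 (R=0.7143) → pose (-5.6310, 0.3967, 3.0590)
step 2: θ'=3.0590 (straight) → pose (-8.7454, 0.6545, 3.0590)
step 3: θ'=3.0590 (straight) → pose (-11.2368, 0.8608, 3.0590)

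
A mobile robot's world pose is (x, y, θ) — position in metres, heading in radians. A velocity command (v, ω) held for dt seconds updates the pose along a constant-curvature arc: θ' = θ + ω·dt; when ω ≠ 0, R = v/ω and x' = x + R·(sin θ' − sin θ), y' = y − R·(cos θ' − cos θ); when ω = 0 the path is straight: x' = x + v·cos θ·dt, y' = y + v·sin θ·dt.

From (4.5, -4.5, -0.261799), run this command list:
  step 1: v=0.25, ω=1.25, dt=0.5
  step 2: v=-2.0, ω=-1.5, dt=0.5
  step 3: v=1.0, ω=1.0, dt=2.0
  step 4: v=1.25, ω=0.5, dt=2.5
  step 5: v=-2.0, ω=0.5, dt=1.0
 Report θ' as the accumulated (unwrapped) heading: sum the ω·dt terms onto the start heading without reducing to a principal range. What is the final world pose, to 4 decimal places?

step 1: θ'=0.3632 (R=0.2000) → pose (4.6228, -4.4938, 0.3632)
step 2: θ'=-0.3868 (R=1.3333) → pose (3.6462, -4.4822, -0.3868)
step 3: θ'=1.6132 (R=1.0000) → pose (5.0225, -3.5137, 1.6132)
step 4: θ'=2.8632 (R=2.5000) → pose (3.2118, -1.2160, 2.8632)
step 5: θ'=3.3632 (R=-4.0000) → pose (5.1902, -1.2721, 3.3632)

(5.1902, -1.2721, 3.3632)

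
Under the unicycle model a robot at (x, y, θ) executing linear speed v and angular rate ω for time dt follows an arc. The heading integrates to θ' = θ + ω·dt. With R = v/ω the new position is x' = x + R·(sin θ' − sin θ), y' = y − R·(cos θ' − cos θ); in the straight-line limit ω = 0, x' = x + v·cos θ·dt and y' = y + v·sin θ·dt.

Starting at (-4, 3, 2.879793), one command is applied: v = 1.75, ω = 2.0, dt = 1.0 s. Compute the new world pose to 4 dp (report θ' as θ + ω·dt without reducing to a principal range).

(-5.0892, 2.0090, 4.8798)

θ' = 2.8798 + 2.0·1.0 = 4.8798
R = v/ω = 1.75/2.0 = 0.8750
x' = -4 + 0.8750·(sin 4.8798 − sin 2.8798) = -5.0892
y' = 3 − 0.8750·(cos 4.8798 − cos 2.8798) = 2.0090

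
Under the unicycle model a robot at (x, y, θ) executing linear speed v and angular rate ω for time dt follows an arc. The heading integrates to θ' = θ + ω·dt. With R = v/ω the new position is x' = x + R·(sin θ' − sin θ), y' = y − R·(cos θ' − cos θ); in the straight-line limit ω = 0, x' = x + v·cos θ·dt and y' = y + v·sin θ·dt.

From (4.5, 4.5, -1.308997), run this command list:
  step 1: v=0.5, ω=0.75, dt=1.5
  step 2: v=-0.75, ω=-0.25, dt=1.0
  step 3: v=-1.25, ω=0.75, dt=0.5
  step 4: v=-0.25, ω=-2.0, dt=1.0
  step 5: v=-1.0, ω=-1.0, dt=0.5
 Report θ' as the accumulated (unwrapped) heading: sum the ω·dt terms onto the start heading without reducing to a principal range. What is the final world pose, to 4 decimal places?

(3.9368, 4.9456, -2.5590)

step 1: θ'=-0.1840 (R=0.6667) → pose (5.0220, 4.0171, -0.1840)
step 2: θ'=-0.4340 (R=3.0000) → pose (4.3094, 4.2446, -0.4340)
step 3: θ'=-0.0590 (R=-1.6667) → pose (3.7068, 4.3962, -0.0590)
step 4: θ'=-2.0590 (R=0.1250) → pose (3.6038, 4.5796, -2.0590)
step 5: θ'=-2.5590 (R=1.0000) → pose (3.9368, 4.9456, -2.5590)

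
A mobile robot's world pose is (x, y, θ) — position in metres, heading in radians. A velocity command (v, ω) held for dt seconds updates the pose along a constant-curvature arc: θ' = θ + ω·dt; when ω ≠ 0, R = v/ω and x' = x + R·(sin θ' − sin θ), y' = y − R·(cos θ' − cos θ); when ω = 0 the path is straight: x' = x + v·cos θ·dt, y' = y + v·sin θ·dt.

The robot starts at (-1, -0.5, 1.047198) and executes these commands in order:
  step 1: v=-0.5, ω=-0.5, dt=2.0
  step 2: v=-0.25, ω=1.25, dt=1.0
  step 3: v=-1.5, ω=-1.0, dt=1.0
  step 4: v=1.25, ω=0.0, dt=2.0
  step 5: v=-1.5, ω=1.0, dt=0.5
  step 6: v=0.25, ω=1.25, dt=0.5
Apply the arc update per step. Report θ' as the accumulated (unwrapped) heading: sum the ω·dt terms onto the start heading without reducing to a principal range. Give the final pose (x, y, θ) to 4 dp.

step 1: θ'=0.0472 (R=1.0000) → pose (-1.8188, -0.9989, 0.0472)
step 2: θ'=1.2972 (R=-0.2000) → pose (-2.0020, -1.1446, 1.2972)
step 3: θ'=0.2972 (R=1.5000) → pose (-3.0069, -2.1736, 0.2972)
step 4: θ'=0.2972 (straight) → pose (-0.6165, -1.4415, 0.2972)
step 5: θ'=0.7972 (R=-1.5000) → pose (-1.2504, -1.8276, 0.7972)
step 6: θ'=1.4222 (R=0.2000) → pose (-1.1956, -1.7175, 1.4222)

(-1.1956, -1.7175, 1.4222)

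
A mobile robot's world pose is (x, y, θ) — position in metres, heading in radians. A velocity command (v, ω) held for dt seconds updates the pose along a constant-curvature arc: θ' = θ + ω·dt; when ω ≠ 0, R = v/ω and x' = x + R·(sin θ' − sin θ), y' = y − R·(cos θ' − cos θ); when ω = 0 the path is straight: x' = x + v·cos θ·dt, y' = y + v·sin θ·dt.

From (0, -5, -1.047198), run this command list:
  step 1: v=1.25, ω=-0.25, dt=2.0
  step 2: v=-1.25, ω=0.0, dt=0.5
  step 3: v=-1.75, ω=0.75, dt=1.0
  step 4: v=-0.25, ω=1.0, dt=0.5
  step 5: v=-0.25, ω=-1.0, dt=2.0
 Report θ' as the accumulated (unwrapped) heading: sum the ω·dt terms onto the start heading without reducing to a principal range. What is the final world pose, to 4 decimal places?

step 1: θ'=-1.5472 (R=-5.0000) → pose (0.6685, -7.3820, -1.5472)
step 2: θ'=-1.5472 (straight) → pose (0.6537, -6.7572, -1.5472)
step 3: θ'=-0.7972 (R=-2.3333) → pose (-0.0097, -5.1819, -0.7972)
step 4: θ'=-0.2972 (R=-0.2500) → pose (-0.1153, -5.1176, -0.2972)
step 5: θ'=-2.2972 (R=0.2500) → pose (-0.2290, -4.7125, -2.2972)

(-0.2290, -4.7125, -2.2972)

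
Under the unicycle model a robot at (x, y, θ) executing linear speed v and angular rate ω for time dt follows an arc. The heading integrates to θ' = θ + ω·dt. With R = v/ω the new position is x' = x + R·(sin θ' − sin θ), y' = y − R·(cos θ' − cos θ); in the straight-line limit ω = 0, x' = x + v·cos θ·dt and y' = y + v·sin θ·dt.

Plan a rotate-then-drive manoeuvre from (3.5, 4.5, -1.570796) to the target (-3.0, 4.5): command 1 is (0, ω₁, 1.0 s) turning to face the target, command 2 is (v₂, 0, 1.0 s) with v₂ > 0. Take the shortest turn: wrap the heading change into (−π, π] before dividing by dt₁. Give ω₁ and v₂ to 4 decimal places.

ω₁ = -1.5708, v₂ = 6.5000

heading to target = atan2(4.5−4.5, -3−3.5) = 3.1416
Δθ = wrap(3.1416 − -1.5708) = -1.5708; ω₁ = Δθ/dt₁ = -1.5708
distance = √((-3−3.5)² + (4.5−4.5)²) = 6.5000; v₂ = distance/dt₂ = 6.5000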